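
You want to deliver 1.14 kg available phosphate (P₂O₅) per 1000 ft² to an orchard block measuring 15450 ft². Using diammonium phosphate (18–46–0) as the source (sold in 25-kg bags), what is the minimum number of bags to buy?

2 bags

Product per 1000 ft² = 1.14 / 46% = 2.47826 kg.
Total product = 2.47826 × 15450 / 1000 = 38.2891 kg.
Bags = ⌈38.2891 / 25⌉ = 2.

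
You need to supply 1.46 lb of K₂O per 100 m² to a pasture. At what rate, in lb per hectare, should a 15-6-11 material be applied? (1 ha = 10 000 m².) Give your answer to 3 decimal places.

Product per 100 m² = 1.46 / 11% = 13.2727 lb.
Convert to per hectare: 13.2727 × 100 = 1327.2727 lb.

1327.273 lb of product per hectare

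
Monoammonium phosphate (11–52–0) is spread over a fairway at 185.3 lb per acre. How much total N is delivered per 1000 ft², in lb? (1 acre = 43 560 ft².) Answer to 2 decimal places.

0.47 lb N per thousand sq ft

nitrogen per acre = 185.3 × 11% = 20.383 lb.
Convert to per 1000 ft²: 20.383 × 0.0229568 = 0.467929 lb.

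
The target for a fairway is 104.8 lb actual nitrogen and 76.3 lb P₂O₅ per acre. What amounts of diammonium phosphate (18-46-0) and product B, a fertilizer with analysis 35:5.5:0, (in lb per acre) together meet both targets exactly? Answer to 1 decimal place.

Let a = lb of diammonium phosphate, b = lb of product B (per acre).
N: 0.18·a + 0.35·b = 104.8
P₂O₅: 0.46·a + 0.055·b = 76.3
From row1: a = (104.8 − 0.35·b) / 0.18.
Into row2: 0.46·(104.8 − 0.35·b)/0.18 + 0.055·b = 76.3 → b = 228.154, a = 138.59.

138.6 lb diammonium phosphate, 228.2 lb product B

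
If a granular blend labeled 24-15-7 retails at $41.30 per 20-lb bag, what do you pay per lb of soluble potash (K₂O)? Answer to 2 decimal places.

K₂O in bag = 20 × 7% = 1.4 lb.
Cost per lb K₂O = $41.30 / 1.4 = $29.5000.

$29.50 per lb K₂O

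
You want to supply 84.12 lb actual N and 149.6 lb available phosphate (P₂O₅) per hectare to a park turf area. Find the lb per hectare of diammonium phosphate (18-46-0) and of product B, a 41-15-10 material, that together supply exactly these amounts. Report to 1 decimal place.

Per-hectare balance (a = diammonium phosphate, b = product B):
N: 0.18·a + 0.41·b = 84.12
P₂O₅: 0.46·a + 0.15·b = 149.6
Solving simultaneously: a = 301.473, b = 72.8168.

301.5 lb diammonium phosphate, 72.8 lb product B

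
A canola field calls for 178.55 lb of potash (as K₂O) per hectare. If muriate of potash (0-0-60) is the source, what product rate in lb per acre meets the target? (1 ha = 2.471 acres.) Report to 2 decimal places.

Product per hectare = 178.55 / 60% = 297.583 lb.
Convert to per acre: 297.583 × 0.404694 = 120.4303 lb.

120.43 lb of product per acre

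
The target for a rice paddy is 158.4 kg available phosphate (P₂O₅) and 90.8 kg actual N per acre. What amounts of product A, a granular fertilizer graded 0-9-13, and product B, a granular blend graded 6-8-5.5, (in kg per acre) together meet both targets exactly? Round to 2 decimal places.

Per-acre balance (a = product A, b = product B):
P₂O₅: 0.09·a + 0.08·b = 158.4
N: 0·a + 0.06·b = 90.8
Solving simultaneously: a = 414.8148, b = 1513.333.

414.81 kg product A, 1513.33 kg product B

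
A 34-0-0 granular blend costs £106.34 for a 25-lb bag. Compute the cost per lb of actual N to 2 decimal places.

£12.51 per lb N

N in bag = 25 × 34% = 8.5 lb.
Cost per lb N = £106.34 / 8.5 = £12.5106.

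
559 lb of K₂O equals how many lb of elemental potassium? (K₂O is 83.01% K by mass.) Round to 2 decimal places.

K = 559 × 0.8301 = 464.026 lb.

464.03 lb K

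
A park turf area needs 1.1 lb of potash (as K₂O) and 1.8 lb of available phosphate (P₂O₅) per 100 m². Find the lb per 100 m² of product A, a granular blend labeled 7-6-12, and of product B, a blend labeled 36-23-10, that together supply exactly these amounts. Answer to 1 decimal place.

3.4 lb product A, 6.9 lb product B

Per-100 m² balance (a = product A, b = product B):
K₂O: 0.12·a + 0.1·b = 1.1
P₂O₅: 0.06·a + 0.23·b = 1.8
Eliminate a: (row1) − 0.12/0.06·(row2) → -0.36·b = -2.5, so b = 6.94444.
Back-substitute: a = (1.1 − 0.1·6.94444) / 0.12 = 3.37963.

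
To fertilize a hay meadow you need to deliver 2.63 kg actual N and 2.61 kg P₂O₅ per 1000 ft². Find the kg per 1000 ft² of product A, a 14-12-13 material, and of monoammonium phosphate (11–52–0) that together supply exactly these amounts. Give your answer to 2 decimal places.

18.13 kg product A, 0.84 kg monoammonium phosphate

With a, b = kg per 1000 ft² of product A and monoammonium phosphate:
N: 0.14·a + 0.11·b = 2.63
P₂O₅: 0.12·a + 0.52·b = 2.61
Eliminate b: (row1) − 0.11/0.52·(row2) → 0.114615·a = 2.07788, so a = 18.1292.
Then b = (2.61 − 0.12·18.1292) / 0.52 = 0.83557.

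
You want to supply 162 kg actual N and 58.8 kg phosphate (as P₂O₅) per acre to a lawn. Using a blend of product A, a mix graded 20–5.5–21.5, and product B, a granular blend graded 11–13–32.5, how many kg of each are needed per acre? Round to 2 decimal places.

731.43 kg product A, 142.86 kg product B

Let a = kg of product A, b = kg of product B (per acre).
N: 0.2·a + 0.11·b = 162
P₂O₅: 0.055·a + 0.13·b = 58.8
From row1: a = (162 − 0.11·b) / 0.2.
Into row2: 0.055·(162 − 0.11·b)/0.2 + 0.13·b = 58.8 → b = 142.857, a = 731.429.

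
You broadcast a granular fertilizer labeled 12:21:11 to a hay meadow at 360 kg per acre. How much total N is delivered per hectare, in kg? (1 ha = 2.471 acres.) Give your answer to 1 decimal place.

nitrogen per acre = 360 × 12% = 43.2 kg.
Convert to per hectare: 43.2 × 2.471 = 106.747 kg.

106.7 kg N per hectare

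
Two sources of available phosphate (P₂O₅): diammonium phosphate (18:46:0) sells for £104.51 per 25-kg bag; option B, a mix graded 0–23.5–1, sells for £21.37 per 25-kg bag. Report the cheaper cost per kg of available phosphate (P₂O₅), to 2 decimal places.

£3.64 per kg P₂O₅ (option B)

diammonium phosphate: P₂O₅ per bag = 25 × 46% = 11.5 kg; cost = 104.51 / 11.5 = £9.0878/kg P₂O₅.
option B: P₂O₅ per bag = 25 × 23.5% = 5.875 kg; cost = 21.37 / 5.875 = £3.6374/kg P₂O₅.
option B is cheaper.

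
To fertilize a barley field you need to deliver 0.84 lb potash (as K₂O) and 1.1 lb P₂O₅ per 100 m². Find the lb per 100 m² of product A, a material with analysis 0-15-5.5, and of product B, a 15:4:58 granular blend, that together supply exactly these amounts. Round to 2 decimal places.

Per-100 m² balance (a = product A, b = product B):
K₂O: 0.055·a + 0.58·b = 0.84
P₂O₅: 0.15·a + 0.04·b = 1.1
Solving simultaneously: a = 7.12736, b = 0.772406.

7.13 lb product A, 0.77 lb product B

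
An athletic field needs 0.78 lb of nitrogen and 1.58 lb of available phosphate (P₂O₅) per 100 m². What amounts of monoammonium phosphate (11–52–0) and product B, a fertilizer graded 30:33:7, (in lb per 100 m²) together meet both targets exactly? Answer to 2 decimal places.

With a, b = lb per 100 m² of monoammonium phosphate and product B:
N: 0.11·a + 0.3·b = 0.78
P₂O₅: 0.52·a + 0.33·b = 1.58
Eliminate b: (row1) − 0.3/0.33·(row2) → -0.362727·a = -0.656364, so a = 1.80952.
Then b = (1.58 − 0.52·1.80952) / 0.33 = 1.93651.

1.81 lb monoammonium phosphate, 1.94 lb product B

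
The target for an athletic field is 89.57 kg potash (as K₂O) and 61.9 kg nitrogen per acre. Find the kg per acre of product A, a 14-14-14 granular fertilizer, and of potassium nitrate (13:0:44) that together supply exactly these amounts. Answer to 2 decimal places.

With a, b = kg per acre of product A and potassium nitrate:
K₂O: 0.14·a + 0.44·b = 89.57
N: 0.14·a + 0.13·b = 61.9
Solving simultaneously: a = 359.2604, b = 89.2581.

359.26 kg product A, 89.26 kg potassium nitrate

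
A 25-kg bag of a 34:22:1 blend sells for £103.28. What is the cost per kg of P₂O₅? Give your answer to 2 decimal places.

£18.78 per kg P₂O₅

P₂O₅ in bag = 25 × 22% = 5.5 kg.
Cost per kg P₂O₅ = £103.28 / 5.5 = £18.7782.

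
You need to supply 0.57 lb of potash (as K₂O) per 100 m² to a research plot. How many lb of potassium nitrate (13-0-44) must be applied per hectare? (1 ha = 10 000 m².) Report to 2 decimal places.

Product per 100 m² = 0.57 / 44% = 1.29545 lb.
Convert to per hectare: 1.29545 × 100 = 129.545 lb.

129.55 lb of product per hectare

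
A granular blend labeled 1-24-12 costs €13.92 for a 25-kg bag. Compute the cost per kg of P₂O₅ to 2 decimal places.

€2.32 per kg P₂O₅

P₂O₅ in bag = 25 × 24% = 6 kg.
Cost per kg P₂O₅ = €13.92 / 6 = €2.3200.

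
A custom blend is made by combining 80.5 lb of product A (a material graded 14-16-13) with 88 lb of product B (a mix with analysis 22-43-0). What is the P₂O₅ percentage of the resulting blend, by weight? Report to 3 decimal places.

Total mass = 80.5 + 88 = 168.5 lb.
P₂O₅ mass = 16%×80.5 + 43%×88 = 50.72 lb.
% P₂O₅ = 50.72 / 168.5 = 30.1009%.

30.101% P₂O₅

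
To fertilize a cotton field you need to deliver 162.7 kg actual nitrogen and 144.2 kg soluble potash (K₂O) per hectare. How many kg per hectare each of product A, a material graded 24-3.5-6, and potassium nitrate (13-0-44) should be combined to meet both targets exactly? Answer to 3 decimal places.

Let a = kg of product A, b = kg of potassium nitrate (per hectare).
N: 0.24·a + 0.13·b = 162.7
K₂O: 0.06·a + 0.44·b = 144.2
Solving simultaneously: a = 540.3067, b = 254.0491.

540.307 kg product A, 254.049 kg potassium nitrate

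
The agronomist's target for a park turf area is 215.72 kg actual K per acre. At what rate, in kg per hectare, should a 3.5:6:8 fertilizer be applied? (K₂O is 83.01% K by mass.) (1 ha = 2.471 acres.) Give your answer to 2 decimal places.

As K₂O: 215.72 / 0.8301 = 259.872 kg per acre.
Product per acre = 259.872 / 8% = 3248.4 kg.
Convert to per hectare: 3248.4 × 2.471 = 8026.806 kg.

8026.81 kg of product per hectare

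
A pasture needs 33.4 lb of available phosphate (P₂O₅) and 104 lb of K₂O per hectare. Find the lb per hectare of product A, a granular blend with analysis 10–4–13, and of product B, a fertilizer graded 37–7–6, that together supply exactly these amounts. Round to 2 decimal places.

Per-hectare balance (a = product A, b = product B):
P₂O₅: 0.04·a + 0.07·b = 33.4
K₂O: 0.13·a + 0.06·b = 104
Eliminate b: (row1) − 0.07/0.06·(row2) → -0.111667·a = -87.9333, so a = 787.463.
Then b = (104 − 0.13·787.463) / 0.06 = 27.1642.

787.46 lb product A, 27.16 lb product B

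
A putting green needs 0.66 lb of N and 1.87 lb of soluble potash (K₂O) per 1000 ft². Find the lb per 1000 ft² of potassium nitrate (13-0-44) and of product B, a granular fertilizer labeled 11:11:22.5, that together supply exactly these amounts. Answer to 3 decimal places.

Let a = lb of potassium nitrate, b = lb of product B (per 1000 ft²).
N: 0.13·a + 0.11·b = 0.66
K₂O: 0.44·a + 0.225·b = 1.87
Eliminate b: (row1) − 0.11/0.225·(row2) → -0.0851111·a = -0.254222, so a = 2.98695.
Then b = (1.87 − 0.44·2.98695) / 0.225 = 2.46997.

2.987 lb potassium nitrate, 2.470 lb product B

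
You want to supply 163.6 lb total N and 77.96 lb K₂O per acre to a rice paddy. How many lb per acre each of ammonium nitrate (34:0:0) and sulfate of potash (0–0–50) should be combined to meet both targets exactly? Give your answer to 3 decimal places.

481.176 lb ammonium nitrate, 155.920 lb sulfate of potash

With a, b = lb per acre of ammonium nitrate and sulfate of potash:
N: 0.34·a + 0·b = 163.6
K₂O: 0·a + 0.5·b = 77.96
Solving simultaneously: a = 481.17647, b = 155.92.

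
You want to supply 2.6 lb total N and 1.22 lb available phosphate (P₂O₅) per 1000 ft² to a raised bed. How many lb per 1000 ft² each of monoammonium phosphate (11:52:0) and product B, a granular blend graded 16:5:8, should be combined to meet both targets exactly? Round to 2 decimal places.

With a, b = lb per 1000 ft² of monoammonium phosphate and product B:
N: 0.11·a + 0.16·b = 2.6
P₂O₅: 0.52·a + 0.05·b = 1.22
Eliminate b: (row1) − 0.16/0.05·(row2) → -1.554·a = -1.304, so a = 0.839125.
Then b = (1.22 − 0.52·0.839125) / 0.05 = 15.6731.

0.84 lb monoammonium phosphate, 15.67 lb product B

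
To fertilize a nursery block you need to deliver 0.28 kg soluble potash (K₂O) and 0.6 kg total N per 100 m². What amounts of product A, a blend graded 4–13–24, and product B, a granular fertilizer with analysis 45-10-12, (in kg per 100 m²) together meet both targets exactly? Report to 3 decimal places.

Let a = kg of product A, b = kg of product B (per 100 m²).
K₂O: 0.24·a + 0.12·b = 0.28
N: 0.04·a + 0.45·b = 0.6
From row1: a = (0.28 − 0.12·b) / 0.24.
Into row2: 0.04·(0.28 − 0.12·b)/0.24 + 0.45·b = 0.6 → b = 1.28682, a = 0.523256.

0.523 kg product A, 1.287 kg product B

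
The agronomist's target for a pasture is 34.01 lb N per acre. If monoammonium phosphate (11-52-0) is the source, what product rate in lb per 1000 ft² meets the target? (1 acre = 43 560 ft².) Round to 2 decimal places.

Product per acre = 34.01 / 11% = 309.182 lb.
Convert to per 1000 ft²: 309.182 × 0.0229568 = 7.09784 lb.

7.10 lb of product per thousand sq ft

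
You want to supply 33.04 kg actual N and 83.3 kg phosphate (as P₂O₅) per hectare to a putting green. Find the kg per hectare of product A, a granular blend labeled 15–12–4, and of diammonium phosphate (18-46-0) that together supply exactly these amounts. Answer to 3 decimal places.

4.312 kg product A, 179.962 kg diammonium phosphate

Let a = kg of product A, b = kg of diammonium phosphate (per hectare).
N: 0.15·a + 0.18·b = 33.04
P₂O₅: 0.12·a + 0.46·b = 83.3
Solving simultaneously: a = 4.31224, b = 179.96203.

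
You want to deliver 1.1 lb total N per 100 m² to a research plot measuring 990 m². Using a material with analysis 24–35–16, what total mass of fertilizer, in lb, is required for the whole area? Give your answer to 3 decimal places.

45.375 lb

Product per 100 m² = 1.1 / 24% = 4.58333 lb.
Total product = 4.58333 × 990 / 100 = 45.375 lb.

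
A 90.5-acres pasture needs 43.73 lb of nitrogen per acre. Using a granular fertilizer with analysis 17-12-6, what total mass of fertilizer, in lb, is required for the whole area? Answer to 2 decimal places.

23279.79 lb

Product per acre = 43.73 / 17% = 257.235 lb.
Total product = 257.235 × 90.5 = 23279.794 lb.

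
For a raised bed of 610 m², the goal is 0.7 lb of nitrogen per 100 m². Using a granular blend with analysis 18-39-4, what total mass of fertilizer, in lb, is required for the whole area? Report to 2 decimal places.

23.72 lb

Product per 100 m² = 0.7 / 18% = 3.88889 lb.
Total product = 3.88889 × 610 / 100 = 23.7222 lb.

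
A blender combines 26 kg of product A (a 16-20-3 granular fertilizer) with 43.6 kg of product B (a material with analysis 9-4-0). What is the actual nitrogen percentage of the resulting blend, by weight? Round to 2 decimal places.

Total mass = 26 + 43.6 = 69.6 kg.
N mass = 16%×26 + 9%×43.6 = 8.084 kg.
% N = 8.084 / 69.6 = 11.6149%.

11.61% N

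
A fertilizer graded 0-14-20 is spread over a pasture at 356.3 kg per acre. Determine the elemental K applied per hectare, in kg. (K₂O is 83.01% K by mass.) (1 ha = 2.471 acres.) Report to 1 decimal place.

146.2 kg K per hectare

K₂O per acre = 356.3 × 20% = 71.26 kg.
Elemental K = 71.26 × 0.8301 = 59.1529 kg per acre.
Convert to per hectare: 59.1529 × 2.471 = 146.167 kg.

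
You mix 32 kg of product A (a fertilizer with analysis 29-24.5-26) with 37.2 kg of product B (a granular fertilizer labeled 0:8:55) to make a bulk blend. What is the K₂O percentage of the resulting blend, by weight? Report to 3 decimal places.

Total mass = 32 + 37.2 = 69.2 kg.
K₂O mass = 26%×32 + 55%×37.2 = 28.78 kg.
% K₂O = 28.78 / 69.2 = 41.5896%.

41.590% K₂O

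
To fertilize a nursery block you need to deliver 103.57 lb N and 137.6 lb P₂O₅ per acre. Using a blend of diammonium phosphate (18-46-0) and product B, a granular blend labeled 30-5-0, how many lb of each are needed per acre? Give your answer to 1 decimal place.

279.9 lb diammonium phosphate, 177.3 lb product B

Per-acre balance (a = diammonium phosphate, b = product B):
N: 0.18·a + 0.3·b = 103.57
P₂O₅: 0.46·a + 0.05·b = 137.6
Solving simultaneously: a = 279.857, b = 177.319.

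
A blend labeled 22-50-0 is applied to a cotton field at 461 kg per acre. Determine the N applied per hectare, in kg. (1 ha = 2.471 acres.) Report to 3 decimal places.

250.609 kg N per hectare

nitrogen per acre = 461 × 22% = 101.42 kg.
Convert to per hectare: 101.42 × 2.471 = 250.6088 kg.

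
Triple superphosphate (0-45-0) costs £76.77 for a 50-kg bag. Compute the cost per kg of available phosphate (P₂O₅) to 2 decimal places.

P₂O₅ in bag = 50 × 45% = 22.5 kg.
Cost per kg P₂O₅ = £76.77 / 22.5 = £3.4120.

£3.41 per kg P₂O₅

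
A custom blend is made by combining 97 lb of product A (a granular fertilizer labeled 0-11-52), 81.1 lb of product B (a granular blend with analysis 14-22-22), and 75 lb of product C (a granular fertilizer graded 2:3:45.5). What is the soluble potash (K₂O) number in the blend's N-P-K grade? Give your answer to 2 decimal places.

Total mass = 97 + 81.1 + 75 = 253.1 lb.
K₂O mass = 52%×97 + 22%×81.1 + 45.5%×75 = 102.407 lb.
% K₂O = 102.407 / 253.1 = 40.4611%.

40.46% K₂O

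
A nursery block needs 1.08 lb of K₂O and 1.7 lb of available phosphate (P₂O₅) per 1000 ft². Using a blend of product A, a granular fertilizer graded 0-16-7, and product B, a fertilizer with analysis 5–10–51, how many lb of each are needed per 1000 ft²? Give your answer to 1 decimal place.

10.2 lb product A, 0.7 lb product B

Per-1000 ft² balance (a = product A, b = product B):
K₂O: 0.07·a + 0.51·b = 1.08
P₂O₅: 0.16·a + 0.1·b = 1.7
Eliminate b: (row1) − 0.51/0.1·(row2) → -0.746·a = -7.59, so a = 10.1743.
Then b = (1.7 − 0.16·10.1743) / 0.1 = 0.72118.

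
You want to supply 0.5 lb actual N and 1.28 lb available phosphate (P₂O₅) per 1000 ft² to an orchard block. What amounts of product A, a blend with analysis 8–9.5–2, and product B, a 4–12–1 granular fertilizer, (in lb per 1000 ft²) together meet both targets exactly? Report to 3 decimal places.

1.517 lb product A, 9.466 lb product B

Per-1000 ft² balance (a = product A, b = product B):
N: 0.08·a + 0.04·b = 0.5
P₂O₅: 0.095·a + 0.12·b = 1.28
Eliminate b: (row1) − 0.04/0.12·(row2) → 0.0483333·a = 0.0733333, so a = 1.51724.
Then b = (1.28 − 0.095·1.51724) / 0.12 = 9.46552.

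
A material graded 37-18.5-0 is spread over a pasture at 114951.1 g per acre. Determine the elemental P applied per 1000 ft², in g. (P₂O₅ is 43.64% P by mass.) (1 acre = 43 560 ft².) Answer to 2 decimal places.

P₂O₅ per acre = 114951.1 × 18.5% = 21266 g.
Elemental P = 21266 × 0.4364 = 9280.46 g per acre.
Convert to per 1000 ft²: 9280.46 × 0.0229568 = 213.0501 g.

213.05 g P per thousand sq ft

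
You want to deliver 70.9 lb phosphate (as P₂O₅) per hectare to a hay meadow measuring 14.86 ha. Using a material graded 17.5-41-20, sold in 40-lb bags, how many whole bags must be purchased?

Product per hectare = 70.9 / 41% = 172.927 lb.
Total product = 172.927 × 14.86 = 2569.69 lb.
Bags = ⌈2569.69 / 40⌉ = 65.

65 bags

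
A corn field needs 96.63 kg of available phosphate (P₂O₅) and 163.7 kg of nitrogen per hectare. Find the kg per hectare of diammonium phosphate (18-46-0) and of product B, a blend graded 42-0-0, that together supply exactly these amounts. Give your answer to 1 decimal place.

210.1 kg diammonium phosphate, 299.7 kg product B

Per-hectare balance (a = diammonium phosphate, b = product B):
P₂O₅: 0.46·a + 0·b = 96.63
N: 0.18·a + 0.42·b = 163.7
Solving simultaneously: a = 210.065, b = 299.734.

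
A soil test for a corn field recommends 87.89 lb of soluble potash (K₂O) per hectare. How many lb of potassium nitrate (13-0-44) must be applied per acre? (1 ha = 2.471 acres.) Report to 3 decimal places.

Product per hectare = 87.89 / 44% = 199.75 lb.
Convert to per acre: 199.75 × 0.404694 = 80.8377 lb.

80.838 lb of product per acre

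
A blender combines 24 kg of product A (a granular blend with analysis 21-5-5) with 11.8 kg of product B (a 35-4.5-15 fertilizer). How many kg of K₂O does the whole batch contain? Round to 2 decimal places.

2.97 kg K₂O

K₂O mass = 5%×24 + 15%×11.8 = 2.97 kg.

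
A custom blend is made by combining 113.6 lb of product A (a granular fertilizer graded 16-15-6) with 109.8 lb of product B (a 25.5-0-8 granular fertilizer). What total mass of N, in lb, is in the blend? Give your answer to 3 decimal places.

46.175 lb N

N mass = 16%×113.6 + 25.5%×109.8 = 46.175 lb.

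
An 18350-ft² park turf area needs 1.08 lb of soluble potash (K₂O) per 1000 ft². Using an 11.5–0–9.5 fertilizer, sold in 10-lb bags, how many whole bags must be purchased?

21 bags

Product per 1000 ft² = 1.08 / 9.5% = 11.3684 lb.
Total product = 11.3684 × 18350 / 1000 = 208.611 lb.
Bags = ⌈208.611 / 10⌉ = 21.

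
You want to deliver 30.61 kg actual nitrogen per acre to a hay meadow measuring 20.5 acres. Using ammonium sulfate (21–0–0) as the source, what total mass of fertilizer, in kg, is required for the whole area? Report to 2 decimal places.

2988.12 kg

Product per acre = 30.61 / 21% = 145.762 kg.
Total product = 145.762 × 20.5 = 2988.119 kg.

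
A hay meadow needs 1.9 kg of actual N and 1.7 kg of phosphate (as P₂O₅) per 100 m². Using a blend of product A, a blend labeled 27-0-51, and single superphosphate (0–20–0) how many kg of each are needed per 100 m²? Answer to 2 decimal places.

Let a = kg of product A, b = kg of single superphosphate (per 100 m²).
N: 0.27·a + 0·b = 1.9
P₂O₅: 0·a + 0.2·b = 1.7
Solving simultaneously: a = 7.03704, b = 8.5.

7.04 kg product A, 8.50 kg single superphosphate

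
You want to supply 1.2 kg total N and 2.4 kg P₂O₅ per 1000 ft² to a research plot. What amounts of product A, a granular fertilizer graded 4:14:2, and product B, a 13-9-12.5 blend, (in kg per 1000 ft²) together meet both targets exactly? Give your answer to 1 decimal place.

Let a = kg of product A, b = kg of product B (per 1000 ft²).
N: 0.04·a + 0.13·b = 1.2
P₂O₅: 0.14·a + 0.09·b = 2.4
Eliminate a: (row1) − 0.04/0.14·(row2) → 0.104286·b = 0.514286, so b = 4.93151.
Back-substitute: a = (1.2 − 0.13·4.93151) / 0.04 = 13.9726.

14.0 kg product A, 4.9 kg product B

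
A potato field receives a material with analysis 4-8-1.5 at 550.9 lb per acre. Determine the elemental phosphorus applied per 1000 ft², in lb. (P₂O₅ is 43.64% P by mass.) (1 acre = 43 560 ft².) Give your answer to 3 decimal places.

P₂O₅ per acre = 550.9 × 8% = 44.072 lb.
Elemental P = 44.072 × 0.4364 = 19.233 lb per acre.
Convert to per 1000 ft²: 19.233 × 0.0229568 = 0.441529 lb.

0.442 lb P per thousand sq ft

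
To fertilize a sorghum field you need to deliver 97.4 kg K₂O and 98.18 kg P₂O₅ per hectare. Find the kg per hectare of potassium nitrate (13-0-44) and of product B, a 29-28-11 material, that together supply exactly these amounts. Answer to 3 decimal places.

133.703 kg potassium nitrate, 350.643 kg product B

Per-hectare balance (a = potassium nitrate, b = product B):
K₂O: 0.44·a + 0.11·b = 97.4
P₂O₅: 0·a + 0.28·b = 98.18
Solving simultaneously: a = 133.7029, b = 350.6429.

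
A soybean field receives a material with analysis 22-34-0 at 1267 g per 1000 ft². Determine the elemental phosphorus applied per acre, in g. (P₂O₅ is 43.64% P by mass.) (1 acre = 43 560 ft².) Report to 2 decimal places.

P₂O₅ per 1000 ft² = 1267 × 34% = 430.78 g.
Elemental P = 430.78 × 0.4364 = 187.992 g per 1000 ft².
Convert to per acre: 187.992 × 43.56 = 8188.949 g.

8188.95 g P per acre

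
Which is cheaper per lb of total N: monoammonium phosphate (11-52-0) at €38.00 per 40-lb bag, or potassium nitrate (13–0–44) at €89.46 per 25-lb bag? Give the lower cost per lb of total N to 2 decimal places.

monoammonium phosphate: N per bag = 40 × 11% = 4.4 lb; cost = 38.00 / 4.4 = €8.6364/lb N.
potassium nitrate: N per bag = 25 × 13% = 3.25 lb; cost = 89.46 / 3.25 = €27.5262/lb N.
monoammonium phosphate is cheaper.

€8.64 per lb N (monoammonium phosphate)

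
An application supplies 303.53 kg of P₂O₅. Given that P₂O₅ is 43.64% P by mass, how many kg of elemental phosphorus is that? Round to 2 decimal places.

P = 303.53 × 0.4364 = 132.4605 kg.

132.46 kg P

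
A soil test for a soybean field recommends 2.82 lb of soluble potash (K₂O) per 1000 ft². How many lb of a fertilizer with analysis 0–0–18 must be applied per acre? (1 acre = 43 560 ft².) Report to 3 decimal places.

Product per 1000 ft² = 2.82 / 18% = 15.6667 lb.
Convert to per acre: 15.6667 × 43.56 = 682.44 lb.

682.440 lb of product per acre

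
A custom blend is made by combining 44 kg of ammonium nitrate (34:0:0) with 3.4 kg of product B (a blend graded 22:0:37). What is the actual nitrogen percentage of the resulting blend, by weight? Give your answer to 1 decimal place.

Total mass = 44 + 3.4 = 47.4 kg.
N mass = 34%×44 + 22%×3.4 = 15.708 kg.
% N = 15.708 / 47.4 = 33.1392%.

33.1% N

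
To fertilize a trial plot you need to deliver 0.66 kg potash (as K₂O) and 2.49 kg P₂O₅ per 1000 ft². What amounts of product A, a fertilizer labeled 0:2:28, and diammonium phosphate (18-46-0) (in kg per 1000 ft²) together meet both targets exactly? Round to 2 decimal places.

2.36 kg product A, 5.31 kg diammonium phosphate

With a, b = kg per 1000 ft² of product A and diammonium phosphate:
K₂O: 0.28·a + 0·b = 0.66
P₂O₅: 0.02·a + 0.46·b = 2.49
Eliminate b: (row1) − 0/0.46·(row2) → 0.28·a = 0.66, so a = 2.35714.
Then b = (2.49 − 0.02·2.35714) / 0.46 = 5.31056.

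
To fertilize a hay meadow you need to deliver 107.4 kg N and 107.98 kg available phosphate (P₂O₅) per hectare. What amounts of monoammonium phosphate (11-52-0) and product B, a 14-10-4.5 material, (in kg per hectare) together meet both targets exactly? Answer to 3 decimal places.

Per-hectare balance (a = monoammonium phosphate, b = product B):
N: 0.11·a + 0.14·b = 107.4
P₂O₅: 0.52·a + 0.1·b = 107.98
Eliminate b: (row1) − 0.14/0.1·(row2) → -0.618·a = -43.772, so a = 70.82848.
Then b = (107.98 − 0.52·70.82848) / 0.1 = 711.4919.

70.828 kg monoammonium phosphate, 711.492 kg product B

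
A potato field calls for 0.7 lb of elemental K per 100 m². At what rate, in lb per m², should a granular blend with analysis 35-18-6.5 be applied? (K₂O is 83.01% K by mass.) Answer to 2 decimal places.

As K₂O: 0.7 / 0.8301 = 0.843272 lb per 100 m².
Product per 100 m² = 0.843272 / 6.5% = 12.9734 lb.
Convert to per m²: 12.9734 × 0.01 = 0.129734 lb.

0.13 lb of product per sq m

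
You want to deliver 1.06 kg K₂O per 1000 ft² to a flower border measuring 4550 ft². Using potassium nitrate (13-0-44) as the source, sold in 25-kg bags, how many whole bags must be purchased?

Product per 1000 ft² = 1.06 / 44% = 2.40909 kg.
Total product = 2.40909 × 4550 / 1000 = 10.9614 kg.
Bags = ⌈10.9614 / 25⌉ = 1.

1 bags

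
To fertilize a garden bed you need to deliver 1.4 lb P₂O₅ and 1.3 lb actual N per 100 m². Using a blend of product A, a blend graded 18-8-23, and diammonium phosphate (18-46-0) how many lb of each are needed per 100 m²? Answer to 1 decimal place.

Per-100 m² balance (a = product A, b = diammonium phosphate):
P₂O₅: 0.08·a + 0.46·b = 1.4
N: 0.18·a + 0.18·b = 1.3
From row1: a = (1.4 − 0.46·b) / 0.08.
Into row2: 0.18·(1.4 − 0.46·b)/0.08 + 0.18·b = 1.3 → b = 2.16374, a = 5.05848.

5.1 lb product A, 2.2 lb diammonium phosphate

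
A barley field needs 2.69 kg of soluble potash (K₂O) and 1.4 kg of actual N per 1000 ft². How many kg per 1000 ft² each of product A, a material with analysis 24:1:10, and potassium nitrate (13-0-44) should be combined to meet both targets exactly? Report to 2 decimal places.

Let a = kg of product A, b = kg of potassium nitrate (per 1000 ft²).
K₂O: 0.1·a + 0.44·b = 2.69
N: 0.24·a + 0.13·b = 1.4
From row1: a = (2.69 − 0.44·b) / 0.1.
Into row2: 0.24·(2.69 − 0.44·b)/0.1 + 0.13·b = 1.4 → b = 5.46004, a = 2.87581.

2.88 kg product A, 5.46 kg potassium nitrate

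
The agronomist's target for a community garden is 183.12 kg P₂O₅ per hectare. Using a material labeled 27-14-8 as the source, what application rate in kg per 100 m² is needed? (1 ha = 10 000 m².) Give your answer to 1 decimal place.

13.1 kg of product per hundred sq m

Product per hectare = 183.12 / 14% = 1308 kg.
Convert to per 100 m²: 1308 × 0.01 = 13.08 kg.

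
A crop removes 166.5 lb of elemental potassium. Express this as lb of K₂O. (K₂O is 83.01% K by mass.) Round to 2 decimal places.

200.58 lb K₂O

K₂O = 166.5 / 0.8301 = 200.578 lb.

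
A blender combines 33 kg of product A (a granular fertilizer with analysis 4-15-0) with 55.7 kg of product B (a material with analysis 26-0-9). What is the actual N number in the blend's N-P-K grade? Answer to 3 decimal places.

Total mass = 33 + 55.7 = 88.7 kg.
N mass = 4%×33 + 26%×55.7 = 15.802 kg.
% N = 15.802 / 88.7 = 17.8151%.

17.815% N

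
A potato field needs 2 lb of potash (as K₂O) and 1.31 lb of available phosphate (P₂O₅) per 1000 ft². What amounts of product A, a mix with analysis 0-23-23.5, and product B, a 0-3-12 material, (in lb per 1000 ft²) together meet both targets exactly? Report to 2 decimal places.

4.73 lb product A, 7.40 lb product B

Let a = lb of product A, b = lb of product B (per 1000 ft²).
K₂O: 0.235·a + 0.12·b = 2
P₂O₅: 0.23·a + 0.03·b = 1.31
Eliminate a: (row1) − 0.235/0.23·(row2) → 0.0893478·b = 0.661522, so b = 7.40389.
Back-substitute: a = (2 − 0.12·7.40389) / 0.235 = 4.72993.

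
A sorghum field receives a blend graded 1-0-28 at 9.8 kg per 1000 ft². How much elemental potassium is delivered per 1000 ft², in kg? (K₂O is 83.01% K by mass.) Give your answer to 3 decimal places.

K₂O per 1000 ft² = 9.8 × 28% = 2.744 kg.
Elemental K = 2.744 × 0.8301 = 2.27779 kg per 1000 ft².

2.278 kg K per thousand sq ft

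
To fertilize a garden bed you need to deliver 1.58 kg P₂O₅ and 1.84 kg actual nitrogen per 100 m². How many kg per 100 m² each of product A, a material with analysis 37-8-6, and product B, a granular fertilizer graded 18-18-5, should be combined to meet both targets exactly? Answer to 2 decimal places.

0.90 kg product A, 8.38 kg product B

With a, b = kg per 100 m² of product A and product B:
P₂O₅: 0.08·a + 0.18·b = 1.58
N: 0.37·a + 0.18·b = 1.84
From row1: a = (1.58 − 0.18·b) / 0.08.
Into row2: 0.37·(1.58 − 0.18·b)/0.08 + 0.18·b = 1.84 → b = 8.37931, a = 0.896552.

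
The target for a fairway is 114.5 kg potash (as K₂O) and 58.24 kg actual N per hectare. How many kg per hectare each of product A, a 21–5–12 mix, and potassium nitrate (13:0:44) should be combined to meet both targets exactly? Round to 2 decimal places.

Per-hectare balance (a = product A, b = potassium nitrate):
K₂O: 0.12·a + 0.44·b = 114.5
N: 0.21·a + 0.13·b = 58.24
Eliminate a: (row1) − 0.12/0.21·(row2) → 0.365714·b = 81.22, so b = 222.086.
Back-substitute: a = (114.5 − 0.44·222.086) / 0.12 = 139.852.

139.85 kg product A, 222.09 kg potassium nitrate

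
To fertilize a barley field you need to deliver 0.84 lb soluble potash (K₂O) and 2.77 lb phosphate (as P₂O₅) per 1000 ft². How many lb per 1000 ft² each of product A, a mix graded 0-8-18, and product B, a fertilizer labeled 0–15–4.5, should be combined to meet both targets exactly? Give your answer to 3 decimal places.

Per-1000 ft² balance (a = product A, b = product B):
K₂O: 0.18·a + 0.045·b = 0.84
P₂O₅: 0.08·a + 0.15·b = 2.77
Solving simultaneously: a = 0.0576923, b = 18.4359.

0.058 lb product A, 18.436 lb product B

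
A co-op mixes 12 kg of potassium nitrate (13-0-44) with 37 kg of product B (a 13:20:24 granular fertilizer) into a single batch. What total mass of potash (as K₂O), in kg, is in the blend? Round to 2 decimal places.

K₂O mass = 44%×12 + 24%×37 = 14.16 kg.

14.16 kg K₂O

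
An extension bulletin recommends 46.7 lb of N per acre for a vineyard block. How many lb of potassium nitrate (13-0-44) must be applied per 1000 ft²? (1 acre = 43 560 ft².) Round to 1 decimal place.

8.2 lb of product per thousand sq ft

Product per acre = 46.7 / 13% = 359.231 lb.
Convert to per 1000 ft²: 359.231 × 0.0229568 = 8.2468 lb.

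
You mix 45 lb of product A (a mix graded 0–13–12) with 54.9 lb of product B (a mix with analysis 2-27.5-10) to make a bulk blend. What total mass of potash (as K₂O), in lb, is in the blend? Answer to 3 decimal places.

10.890 lb K₂O

K₂O mass = 12%×45 + 10%×54.9 = 10.89 lb.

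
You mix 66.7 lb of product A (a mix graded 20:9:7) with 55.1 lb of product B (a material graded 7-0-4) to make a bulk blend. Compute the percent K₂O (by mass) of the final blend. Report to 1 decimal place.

5.6% K₂O

Total mass = 66.7 + 55.1 = 121.8 lb.
K₂O mass = 7%×66.7 + 4%×55.1 = 6.873 lb.
% K₂O = 6.873 / 121.8 = 5.64286%.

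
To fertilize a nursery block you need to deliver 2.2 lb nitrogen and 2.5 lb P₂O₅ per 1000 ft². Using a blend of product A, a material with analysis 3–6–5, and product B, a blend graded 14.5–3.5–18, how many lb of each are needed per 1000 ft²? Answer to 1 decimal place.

Let a = lb of product A, b = lb of product B (per 1000 ft²).
N: 0.03·a + 0.145·b = 2.2
P₂O₅: 0.06·a + 0.035·b = 2.5
Solving simultaneously: a = 37.3203, b = 7.45098.

37.3 lb product A, 7.5 lb product B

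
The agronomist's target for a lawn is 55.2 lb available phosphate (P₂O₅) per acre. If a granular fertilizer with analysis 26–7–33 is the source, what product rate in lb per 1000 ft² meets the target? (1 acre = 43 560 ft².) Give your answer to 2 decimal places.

Product per acre = 55.2 / 7% = 788.571 lb.
Convert to per 1000 ft²: 788.571 × 0.0229568 = 18.1031 lb.

18.10 lb of product per thousand sq ft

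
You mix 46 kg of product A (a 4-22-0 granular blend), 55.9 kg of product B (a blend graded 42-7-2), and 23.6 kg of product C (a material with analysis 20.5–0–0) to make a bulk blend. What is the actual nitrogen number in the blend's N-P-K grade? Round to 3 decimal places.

Total mass = 46 + 55.9 + 23.6 = 125.5 kg.
N mass = 4%×46 + 42%×55.9 + 20.5%×23.6 = 30.156 kg.
% N = 30.156 / 125.5 = 24.0287%.

24.029% N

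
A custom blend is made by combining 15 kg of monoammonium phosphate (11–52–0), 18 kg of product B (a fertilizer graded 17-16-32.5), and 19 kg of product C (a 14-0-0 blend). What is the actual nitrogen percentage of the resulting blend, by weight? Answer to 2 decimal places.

Total mass = 15 + 18 + 19 = 52 kg.
N mass = 11%×15 + 17%×18 + 14%×19 = 7.37 kg.
% N = 7.37 / 52 = 14.1731%.

14.17% N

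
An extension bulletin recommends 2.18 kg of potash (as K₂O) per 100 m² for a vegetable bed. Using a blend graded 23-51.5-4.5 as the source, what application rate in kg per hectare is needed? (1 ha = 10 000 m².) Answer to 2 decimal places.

Product per 100 m² = 2.18 / 4.5% = 48.4444 kg.
Convert to per hectare: 48.4444 × 100 = 4844.444 kg.

4844.44 kg of product per hectare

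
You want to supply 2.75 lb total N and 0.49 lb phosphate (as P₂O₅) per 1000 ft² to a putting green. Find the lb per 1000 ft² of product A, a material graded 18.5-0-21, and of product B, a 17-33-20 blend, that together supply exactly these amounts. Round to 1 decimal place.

Per-1000 ft² balance (a = product A, b = product B):
N: 0.185·a + 0.17·b = 2.75
P₂O₅: 0·a + 0.33·b = 0.49
Solving simultaneously: a = 13.5004, b = 1.48485.

13.5 lb product A, 1.5 lb product B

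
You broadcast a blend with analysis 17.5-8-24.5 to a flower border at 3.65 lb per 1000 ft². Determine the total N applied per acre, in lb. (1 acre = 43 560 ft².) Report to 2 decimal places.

27.82 lb N per acre

nitrogen per 1000 ft² = 3.65 × 17.5% = 0.63875 lb.
Convert to per acre: 0.63875 × 43.56 = 27.824 lb.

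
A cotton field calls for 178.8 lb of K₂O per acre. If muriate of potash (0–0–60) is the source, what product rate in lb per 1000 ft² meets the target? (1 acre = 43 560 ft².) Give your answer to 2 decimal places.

6.84 lb of product per thousand sq ft

Product per acre = 178.8 / 60% = 298 lb.
Convert to per 1000 ft²: 298 × 0.0229568 = 6.84114 lb.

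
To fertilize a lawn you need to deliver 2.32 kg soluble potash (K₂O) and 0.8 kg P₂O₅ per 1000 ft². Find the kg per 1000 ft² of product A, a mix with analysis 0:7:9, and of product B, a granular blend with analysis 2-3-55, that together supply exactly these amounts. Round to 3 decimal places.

Per-1000 ft² balance (a = product A, b = product B):
K₂O: 0.09·a + 0.55·b = 2.32
P₂O₅: 0.07·a + 0.03·b = 0.8
Eliminate b: (row1) − 0.55/0.03·(row2) → -1.19333·a = -12.3467, so a = 10.3464.
Then b = (0.8 − 0.07·10.3464) / 0.03 = 2.52514.

10.346 kg product A, 2.525 kg product B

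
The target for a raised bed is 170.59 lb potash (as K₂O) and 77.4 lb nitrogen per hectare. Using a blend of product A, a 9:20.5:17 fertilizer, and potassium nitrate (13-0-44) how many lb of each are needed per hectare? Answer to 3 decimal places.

With a, b = lb per hectare of product A and potassium nitrate:
K₂O: 0.17·a + 0.44·b = 170.59
N: 0.09·a + 0.13·b = 77.4
Solving simultaneously: a = 678.8171, b = 125.4343.

678.817 lb product A, 125.434 lb potassium nitrate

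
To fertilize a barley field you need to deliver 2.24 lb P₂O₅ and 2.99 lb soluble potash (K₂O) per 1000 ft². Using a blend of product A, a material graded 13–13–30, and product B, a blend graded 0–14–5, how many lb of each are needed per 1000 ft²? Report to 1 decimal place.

Per-1000 ft² balance (a = product A, b = product B):
P₂O₅: 0.13·a + 0.14·b = 2.24
K₂O: 0.3·a + 0.05·b = 2.99
From row1: a = (2.24 − 0.14·b) / 0.13.
Into row2: 0.3·(2.24 − 0.14·b)/0.13 + 0.05·b = 2.99 → b = 7.98028, a = 8.63662.

8.6 lb product A, 8.0 lb product B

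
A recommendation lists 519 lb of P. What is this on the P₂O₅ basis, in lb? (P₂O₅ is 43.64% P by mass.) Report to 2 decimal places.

P₂O₅ = 519 / 0.4364 = 1189.276 lb.

1189.28 lb P₂O₅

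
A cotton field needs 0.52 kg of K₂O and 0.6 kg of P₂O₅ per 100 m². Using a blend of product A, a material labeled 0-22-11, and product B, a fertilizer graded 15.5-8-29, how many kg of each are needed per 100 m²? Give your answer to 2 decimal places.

Let a = kg of product A, b = kg of product B (per 100 m²).
K₂O: 0.11·a + 0.29·b = 0.52
P₂O₅: 0.22·a + 0.08·b = 0.6
Eliminate b: (row1) − 0.29/0.08·(row2) → -0.6875·a = -1.655, so a = 2.40727.
Then b = (0.6 − 0.22·2.40727) / 0.08 = 0.88.

2.41 kg product A, 0.88 kg product B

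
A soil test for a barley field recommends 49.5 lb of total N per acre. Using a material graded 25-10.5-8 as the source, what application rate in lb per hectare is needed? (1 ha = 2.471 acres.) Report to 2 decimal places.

489.26 lb of product per hectare

Product per acre = 49.5 / 25% = 198 lb.
Convert to per hectare: 198 × 2.471 = 489.258 lb.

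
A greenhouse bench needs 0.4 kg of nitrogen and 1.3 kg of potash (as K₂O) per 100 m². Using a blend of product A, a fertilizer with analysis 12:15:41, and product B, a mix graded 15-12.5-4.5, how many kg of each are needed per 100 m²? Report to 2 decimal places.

3.16 kg product A, 0.14 kg product B

With a, b = kg per 100 m² of product A and product B:
N: 0.12·a + 0.15·b = 0.4
K₂O: 0.41·a + 0.045·b = 1.3
From row1: a = (0.4 − 0.15·b) / 0.12.
Into row2: 0.41·(0.4 − 0.15·b)/0.12 + 0.045·b = 1.3 → b = 0.142602, a = 3.15508.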